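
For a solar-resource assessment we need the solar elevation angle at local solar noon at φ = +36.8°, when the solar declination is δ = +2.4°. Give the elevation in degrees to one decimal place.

At local noon the hour angle is zero, so the zenith angle equals |φ − δ| = |+36.8° − (+2.400°)| = 34.400°.
Elevation = 90° − 34.400° = 55.6°.

55.6°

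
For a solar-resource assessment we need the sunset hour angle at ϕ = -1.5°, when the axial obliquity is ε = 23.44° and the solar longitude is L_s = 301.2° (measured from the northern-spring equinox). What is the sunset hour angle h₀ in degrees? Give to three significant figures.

Solar declination: sin δ = sin ε · sin L_s = sin 23.44° × sin 301.2° = -0.34025, so δ = -19.892°.
cos h₀ = −tan ϕ · tan δ = −tan(-1.5°) × tan(-19.892°) = -0.0095, so h₀ = 1.5803 rad = 90.54°.

h₀ = 90.5°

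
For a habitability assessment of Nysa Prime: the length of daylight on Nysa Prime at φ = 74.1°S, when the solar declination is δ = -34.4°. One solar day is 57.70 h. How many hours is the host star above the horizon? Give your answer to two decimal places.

Sunrise equation: cos H₀ = −tan φ · tan δ = -2.4037 ≤ −1, so the host star never sets (polar day) and H₀ = π.
Daylight = 2H₀/(2π) × 57.70 h = (3.1416/π) × 57.70 = 57.70 h.

57.70 h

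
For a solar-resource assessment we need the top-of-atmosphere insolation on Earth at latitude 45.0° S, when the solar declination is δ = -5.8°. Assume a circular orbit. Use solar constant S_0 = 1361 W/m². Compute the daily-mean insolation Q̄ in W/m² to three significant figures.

Q̄ ≈ 355 W/m²

cos h₀ = −tan(-45.0°) tan(-5.800°) = -0.1016, h₀ = 1.6725 rad.
Bracket: h₀ sin ϕ sin δ + cos ϕ cos δ sin h₀ = 1.6725×-0.70711×-0.10106 + 0.70711×0.99488×0.99483 = 0.119518 + 0.699853 = 0.819371.
Q̄ = (S_0/π) × [bracket] = (1361/π) × 0.819371 = 355.0 W/m².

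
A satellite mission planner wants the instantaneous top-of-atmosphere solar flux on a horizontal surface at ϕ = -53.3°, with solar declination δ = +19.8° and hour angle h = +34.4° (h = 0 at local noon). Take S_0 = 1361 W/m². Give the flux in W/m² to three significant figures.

cos θ_z = sin ϕ sin δ + cos ϕ cos δ cos h = -0.271592 + 0.463956 = 0.192364.
Flux = S_0 · cos θ_z = 1361 × 0.192364 = 261.8 W/m².

262 W/m²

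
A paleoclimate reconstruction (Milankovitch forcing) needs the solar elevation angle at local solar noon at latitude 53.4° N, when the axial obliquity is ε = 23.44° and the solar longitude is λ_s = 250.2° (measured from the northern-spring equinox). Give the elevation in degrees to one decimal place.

14.6°

Solar declination: sin δ = sin ε · sin λ_s = sin 23.44° × sin 250.2° = -0.37427, so δ = -21.979°.
At local noon the hour angle is zero, so the zenith angle equals |φ − δ| = |+53.4° − (-21.979°)| = 75.379°.
Elevation = 90° − 75.379° = 14.6°.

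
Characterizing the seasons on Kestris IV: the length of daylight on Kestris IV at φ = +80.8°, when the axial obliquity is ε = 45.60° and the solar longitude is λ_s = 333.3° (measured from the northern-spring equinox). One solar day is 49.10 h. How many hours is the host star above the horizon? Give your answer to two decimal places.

Solar declination: sin δ = sin ε · sin λ_s = sin 45.60° × sin 333.3° = -0.32103, so δ = -18.725°.
cos H₀ = −tan φ · tan δ = 2.0928 ≥ 1, so the host star never rises (polar night) and H₀ = 0.
Daylight = 2H₀/(2π) × 49.10 h = (0.0000/π) × 49.10 = 0.00 h.

0.00 h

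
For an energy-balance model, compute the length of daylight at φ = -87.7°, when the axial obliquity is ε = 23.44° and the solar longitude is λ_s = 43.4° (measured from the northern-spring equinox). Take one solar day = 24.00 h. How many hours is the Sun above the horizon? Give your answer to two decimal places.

Solar declination: sin δ = sin ε · sin λ_s = sin 23.44° × sin 43.4° = 0.27332, so δ = +15.862°.
cos H₀ = −tan φ · tan δ = 7.0743 ≥ 1, so the Sun never rises (polar night) and H₀ = 0.
Daylight = 2H₀/(2π) × 24.00 h = (0.0000/π) × 24.00 = 0.00 h.

0.00 h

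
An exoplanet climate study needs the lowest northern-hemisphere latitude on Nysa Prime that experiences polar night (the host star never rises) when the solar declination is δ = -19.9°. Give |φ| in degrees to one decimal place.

|φ| = 70.1°

Polar night requires cos H₀ = −tan φ tan δ ≥ 1, i.e. tan φ tan δ ≤ −1.
The boundary is |tan φ| · |tan δ| = 1, so |φ| = 90° − |δ| = 90° − 19.9° = 70.1° in the northern hemisphere.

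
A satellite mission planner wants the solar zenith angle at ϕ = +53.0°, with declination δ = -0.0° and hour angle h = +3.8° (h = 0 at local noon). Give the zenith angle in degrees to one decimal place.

cos θ_z = sin ϕ sin δ + cos ϕ cos δ cos h = -0.000000 + 0.600492 = 0.600492.
θ_z = arccos(0.600492) = 53.1°.

θ_z = 53.1°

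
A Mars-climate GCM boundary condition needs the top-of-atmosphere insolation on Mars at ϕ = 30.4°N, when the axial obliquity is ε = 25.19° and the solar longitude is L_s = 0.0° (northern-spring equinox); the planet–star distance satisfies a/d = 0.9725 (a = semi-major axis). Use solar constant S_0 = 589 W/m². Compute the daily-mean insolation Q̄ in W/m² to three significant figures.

Solar declination: sin δ = sin ε · sin L_s = sin 25.19° × sin 0.0° = 0.00000, so δ = +0.000°.
cos h₀ = −tan(+30.4°) tan(+0.000°) = -0.0000, h₀ = 1.5708 rad.
Bracket: h₀ sin ϕ sin δ + cos ϕ cos δ sin h₀ = 1.5708×0.50603×0.00000 + 0.86251×1.00000×1.00000 = 0.000000 + 0.862510 = 0.862510.
Inverse-square distance factor (a/d)² = 0.9725² = 0.945756.
Q̄ = (S_0/π) × 0.945756 × [bracket] = (589/π) × 0.945756 × 0.862510 = 152.9 W/m².

Q̄ ≈ 153 W/m²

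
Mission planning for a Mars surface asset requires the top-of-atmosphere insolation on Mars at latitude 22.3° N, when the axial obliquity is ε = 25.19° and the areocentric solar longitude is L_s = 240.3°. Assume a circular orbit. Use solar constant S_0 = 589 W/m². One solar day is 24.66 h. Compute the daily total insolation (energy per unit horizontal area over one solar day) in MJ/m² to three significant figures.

10.8 MJ/m²

sin δ = sin 25.19° × sin 240.3° = -0.36971, so δ = -21.698°.
cos h₀ = −tan(+22.3°) tan(-21.698°) = 0.1632, h₀ = 1.4069 rad.
Bracket: h₀ sin ϕ sin δ + cos ϕ cos δ sin h₀ = 1.4069×0.37946×-0.36971 + 0.92521×0.92915×0.98659 = -0.197374 + 0.848131 = 0.650757.
Q̄ = (S_0/π) × [bracket] = (589/π) × 0.650757 = 122.01 W/m².
Daily total = Q̄ × 24.66 h × 3600 s/h = 122.01 × 24.66 × 3600 / 10⁶ = 10.83 MJ/m².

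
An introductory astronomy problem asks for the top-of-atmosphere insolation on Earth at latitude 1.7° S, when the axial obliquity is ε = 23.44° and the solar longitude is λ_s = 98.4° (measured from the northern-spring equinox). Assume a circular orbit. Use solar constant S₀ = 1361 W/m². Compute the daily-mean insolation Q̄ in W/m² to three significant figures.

Solar declination: sin δ = sin ε · sin λ_s = sin 23.44° × sin 98.4° = 0.39352, so δ = +23.174°.
cos H₀ = −tan(-1.7°) tan(+23.174°) = 0.0127, H₀ = 1.5581 rad.
Bracket: H₀ sin φ sin δ + cos φ cos δ sin H₀ = 1.5581×-0.02967×0.39352 + 0.99956×0.91932×0.99992 = -0.018192 + 0.918842 = 0.900650.
Q̄ = (S₀/π) × [bracket] = (1361/π) × 0.900650 = 390.2 W/m².

Q̄ ≈ 390 W/m²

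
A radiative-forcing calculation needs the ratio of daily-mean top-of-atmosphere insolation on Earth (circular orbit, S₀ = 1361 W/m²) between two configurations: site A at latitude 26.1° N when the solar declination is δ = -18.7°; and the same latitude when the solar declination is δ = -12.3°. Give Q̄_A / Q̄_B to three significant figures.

Q̄_A / Q̄_B ≈ 0.872

— Configuration A (φ=+26.1°):
cos H₀ = −tan(+26.1°) tan(-18.700°) = 0.1658, H₀ = 1.4042 rad.
Bracket: H₀ sin φ sin δ + cos φ cos δ sin H₀ = 1.4042×0.43994×-0.32061 + 0.89803×0.94721×0.98616 = -0.198061 + 0.838850 = 0.640789.
Q̄ = (S₀/π) × [bracket] = (1361/π) × 0.640789 = 277.60 W/m².
— Configuration B (φ=+26.1°):
cos H₀ = −tan(+26.1°) tan(-12.300°) = 0.1068, H₀ = 1.4638 rad.
Bracket: H₀ sin φ sin δ + cos φ cos δ sin H₀ = 1.4638×0.43994×-0.21303 + 0.89803×0.97705×0.99428 = -0.137188 + 0.872401 = 0.735213.
Q̄ = (S₀/π) × [bracket] = (1361/π) × 0.735213 = 318.51 W/m².
Ratio Q̄_A / Q̄_B = 277.60 / 318.51 = 0.8716.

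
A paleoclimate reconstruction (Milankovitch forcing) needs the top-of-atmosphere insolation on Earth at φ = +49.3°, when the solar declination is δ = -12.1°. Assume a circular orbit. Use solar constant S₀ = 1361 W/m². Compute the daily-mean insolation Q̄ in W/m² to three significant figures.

cos H₀ = −tan(+49.3°) tan(-12.100°) = 0.2492, H₀ = 1.3189 rad.
Bracket: H₀ sin φ sin δ + cos φ cos δ sin H₀ = 1.3189×0.75813×-0.20962 + 0.65210×0.97778×0.96844 = -0.209599 + 0.617487 = 0.407888.
Q̄ = (S₀/π) × [bracket] = (1361/π) × 0.407888 = 176.7 W/m².

Q̄ ≈ 177 W/m²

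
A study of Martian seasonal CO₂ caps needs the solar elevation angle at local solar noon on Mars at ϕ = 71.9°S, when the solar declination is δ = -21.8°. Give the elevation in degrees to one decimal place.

39.9°

At local noon the hour angle is zero, so the zenith angle equals |ϕ − δ| = |-71.9° − (-21.800°)| = 50.100°.
Elevation = 90° − 50.100° = 39.9°.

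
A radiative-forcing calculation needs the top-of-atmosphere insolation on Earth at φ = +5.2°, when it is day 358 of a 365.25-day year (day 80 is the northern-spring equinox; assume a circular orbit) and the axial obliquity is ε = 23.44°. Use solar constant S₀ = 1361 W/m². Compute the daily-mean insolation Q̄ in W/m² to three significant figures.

Solar longitude: λ_s = 360° × (358 − 80)/365.25 = 274.004°.
sin δ = sin 23.44° × sin 274.004° = -0.39682, so δ = -23.379°.
cos H₀ = −tan(+5.2°) tan(-23.379°) = 0.0393, H₀ = 1.5314 rad.
Bracket: H₀ sin φ sin δ + cos φ cos δ sin H₀ = 1.5314×0.09063×-0.39682 + 0.99588×0.91790×0.99923 = -0.055075 + 0.913414 = 0.858339.
Q̄ = (S₀/π) × [bracket] = (1361/π) × 0.858339 = 371.8 W/m².

Q̄ ≈ 372 W/m²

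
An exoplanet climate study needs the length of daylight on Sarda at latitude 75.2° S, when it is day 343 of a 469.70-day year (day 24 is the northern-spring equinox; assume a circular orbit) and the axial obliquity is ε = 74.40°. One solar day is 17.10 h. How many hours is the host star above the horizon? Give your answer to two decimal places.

17.10 h

Solar longitude: λ_s = 360° × (343 − 24)/469.70 = 244.496°.
sin δ = sin 74.40° × sin 244.496° = -0.86931, so δ = -60.379°.
Sunrise equation: cos H₀ = −tan φ · tan δ = -6.6568 ≤ −1, so the host star never sets (polar day) and H₀ = π.
Daylight = 2H₀/(2π) × 17.10 h = (3.1416/π) × 17.10 = 17.10 h.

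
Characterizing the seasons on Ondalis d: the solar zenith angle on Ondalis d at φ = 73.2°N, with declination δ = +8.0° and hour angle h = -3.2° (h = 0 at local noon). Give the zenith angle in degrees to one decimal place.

cos θ_z = sin φ sin δ + cos φ cos δ cos h = 0.133233 + 0.285773 = 0.419006.
θ_z = arccos(0.419006) = 65.2°.

θ_z = 65.2°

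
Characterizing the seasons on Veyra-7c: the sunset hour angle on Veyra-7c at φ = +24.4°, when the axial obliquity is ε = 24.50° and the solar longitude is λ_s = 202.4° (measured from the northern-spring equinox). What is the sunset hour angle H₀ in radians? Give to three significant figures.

Solar declination: sin δ = sin ε · sin λ_s = sin 24.50° × sin 202.4° = -0.15803, so δ = -9.092°.
cos H₀ = −tan φ · tan δ = −tan(+24.4°) × tan(-9.092°) = 0.0726, so H₀ = 1.4981 rad = 85.84°.

H₀ = 1.50 rad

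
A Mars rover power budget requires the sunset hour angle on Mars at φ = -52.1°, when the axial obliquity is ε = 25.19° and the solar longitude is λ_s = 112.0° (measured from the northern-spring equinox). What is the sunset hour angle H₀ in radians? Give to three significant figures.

H₀ = 0.986 rad

Solar declination: sin δ = sin ε · sin λ_s = sin 25.19° × sin 112.0° = 0.39463, so δ = +23.243°.
cos H₀ = −tan φ · tan δ = −tan(-52.1°) × tan(+23.243°) = 0.5517, so H₀ = 0.9864 rad = 56.52°.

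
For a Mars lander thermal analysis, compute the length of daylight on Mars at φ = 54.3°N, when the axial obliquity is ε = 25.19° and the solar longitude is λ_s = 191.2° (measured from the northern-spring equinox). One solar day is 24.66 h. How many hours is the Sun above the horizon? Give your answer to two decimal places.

Solar declination: sin δ = sin ε · sin λ_s = sin 25.19° × sin 191.2° = -0.08267, so δ = -4.742°.
cos H₀ = −tan φ · tan δ = −tan(+54.3°) × tan(-4.742°) = 0.1154, so H₀ = 1.4551 rad = 83.37°.
Daylight = 2H₀/(2π) × 24.66 h = (1.4551/π) × 24.66 = 11.42 h.

11.42 h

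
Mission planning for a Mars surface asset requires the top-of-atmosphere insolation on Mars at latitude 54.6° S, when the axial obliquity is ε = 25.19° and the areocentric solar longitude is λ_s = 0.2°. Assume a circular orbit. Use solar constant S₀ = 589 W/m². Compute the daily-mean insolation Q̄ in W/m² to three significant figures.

sin δ = sin 25.19° × sin 0.2° = 0.00149, so δ = +0.085°.
cos H₀ = −tan(-54.6°) tan(+0.085°) = 0.0021, H₀ = 1.5687 rad.
Bracket: H₀ sin φ sin δ + cos φ cos δ sin H₀ = 1.5687×-0.81513×0.00149 + 0.57928×1.00000×1.00000 = -0.001905 + 0.579280 = 0.577375.
Q̄ = (S₀/π) × [bracket] = (589/π) × 0.577375 = 108.2 W/m².

Q̄ ≈ 108 W/m²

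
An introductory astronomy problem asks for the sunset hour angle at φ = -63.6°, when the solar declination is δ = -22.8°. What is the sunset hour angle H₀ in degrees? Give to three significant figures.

H₀ = 148°

cos H₀ = −tan φ · tan δ = −tan(-63.6°) × tan(-22.800°) = -0.8468, so H₀ = 2.5808 rad = 147.87°.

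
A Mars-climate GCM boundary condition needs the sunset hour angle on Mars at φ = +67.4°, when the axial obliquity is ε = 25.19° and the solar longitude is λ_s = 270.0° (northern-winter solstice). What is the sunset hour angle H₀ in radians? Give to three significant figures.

H₀ = 0.00 rad

Solar declination: sin δ = sin ε · sin λ_s = sin 25.19° × sin 270.0° = -0.42562, so δ = -25.190°.
cos H₀ = −tan φ · tan δ = 1.1299 ≥ 1, so the Sun never rises (polar night) and H₀ = 0.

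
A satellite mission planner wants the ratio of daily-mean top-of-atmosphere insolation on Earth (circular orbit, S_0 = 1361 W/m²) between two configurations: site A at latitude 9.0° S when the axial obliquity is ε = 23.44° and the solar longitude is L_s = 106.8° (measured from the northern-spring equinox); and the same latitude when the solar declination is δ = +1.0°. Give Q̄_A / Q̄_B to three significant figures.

— Configuration A (ϕ=-9.0°):
Solar declination: sin δ = sin ε · sin L_s = sin 23.44° × sin 106.8° = 0.38081, so δ = +22.384°.
cos h₀ = −tan(-9.0°) tan(+22.384°) = 0.0652, h₀ = 1.5055 rad.
Bracket: h₀ sin ϕ sin δ + cos ϕ cos δ sin h₀ = 1.5055×-0.15643×0.38081 + 0.98769×0.92465×0.99787 = -0.089683 + 0.911322 = 0.821639.
Q̄ = (S_0/π) × [bracket] = (1361/π) × 0.821639 = 355.95 W/m².
— Configuration B (ϕ=-9.0°):
cos h₀ = −tan(-9.0°) tan(+1.000°) = 0.0028, h₀ = 1.5680 rad.
Bracket: h₀ sin ϕ sin δ + cos ϕ cos δ sin h₀ = 1.5680×-0.15643×0.01745 + 0.98769×0.99985×1.00000 = -0.004280 + 0.987542 = 0.983262.
Q̄ = (S_0/π) × [bracket] = (1361/π) × 0.983262 = 425.97 W/m².
Ratio Q̄_A / Q̄_B = 355.95 / 425.97 = 0.8356.

Q̄_A / Q̄_B ≈ 0.836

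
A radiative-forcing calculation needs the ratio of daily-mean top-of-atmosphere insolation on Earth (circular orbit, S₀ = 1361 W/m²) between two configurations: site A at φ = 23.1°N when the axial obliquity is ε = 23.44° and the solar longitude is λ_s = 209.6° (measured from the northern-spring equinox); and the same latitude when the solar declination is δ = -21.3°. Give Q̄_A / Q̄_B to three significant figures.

— Configuration A (φ=+23.1°):
Solar declination: sin δ = sin ε · sin λ_s = sin 23.44° × sin 209.6° = -0.19648, so δ = -11.331°.
cos H₀ = −tan(+23.1°) tan(-11.331°) = 0.0855, H₀ = 1.4852 rad.
Bracket: H₀ sin φ sin δ + cos φ cos δ sin H₀ = 1.4852×0.39234×-0.19648 + 0.91982×0.98051×0.99634 = -0.114490 + 0.898592 = 0.784102.
Q̄ = (S₀/π) × [bracket] = (1361/π) × 0.784102 = 339.69 W/m².
— Configuration B (φ=+23.1°):
cos H₀ = −tan(+23.1°) tan(-21.300°) = 0.1663, H₀ = 1.4037 rad.
Bracket: H₀ sin φ sin δ + cos φ cos δ sin H₀ = 1.4037×0.39234×-0.36325 + 0.91982×0.93169×0.98608 = -0.200052 + 0.845058 = 0.645006.
Q̄ = (S₀/π) × [bracket] = (1361/π) × 0.645006 = 279.43 W/m².
Ratio Q̄_A / Q̄_B = 339.69 / 279.43 = 1.216.

Q̄_A / Q̄_B ≈ 1.22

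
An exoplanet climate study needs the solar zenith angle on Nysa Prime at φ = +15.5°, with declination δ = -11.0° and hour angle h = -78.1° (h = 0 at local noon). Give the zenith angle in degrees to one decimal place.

cos θ_z = sin φ sin δ + cos φ cos δ cos h = -0.050991 + 0.195054 = 0.144063.
θ_z = arccos(0.144063) = 81.7°.

θ_z = 81.7°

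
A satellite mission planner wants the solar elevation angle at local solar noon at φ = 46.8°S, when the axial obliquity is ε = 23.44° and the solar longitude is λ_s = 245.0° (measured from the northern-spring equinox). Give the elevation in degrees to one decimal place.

64.3°

Solar declination: sin δ = sin ε · sin λ_s = sin 23.44° × sin 245.0° = -0.36052, so δ = -21.132°.
At local noon the hour angle is zero, so the zenith angle equals |φ − δ| = |-46.8° − (-21.132°)| = 25.668°.
Elevation = 90° − 25.668° = 64.3°.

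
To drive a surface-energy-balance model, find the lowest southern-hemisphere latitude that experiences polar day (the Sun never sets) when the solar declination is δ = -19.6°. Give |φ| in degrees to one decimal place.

|φ| = 70.4°

Polar day requires cos H₀ = −tan φ tan δ ≤ −1, i.e. tan φ tan δ ≥ 1.
The boundary is |tan φ| · |tan δ| = 1, so |φ| = 90° − |δ| = 90° − 19.6° = 70.4° in the southern hemisphere.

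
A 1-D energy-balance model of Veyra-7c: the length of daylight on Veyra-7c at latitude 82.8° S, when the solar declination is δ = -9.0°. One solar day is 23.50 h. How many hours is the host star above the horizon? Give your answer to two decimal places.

23.50 h

Sunrise equation: cos H₀ = −tan φ · tan δ = -1.2537 ≤ −1, so the host star never sets (polar day) and H₀ = π.
Daylight = 2H₀/(2π) × 23.50 h = (3.1416/π) × 23.50 = 23.50 h.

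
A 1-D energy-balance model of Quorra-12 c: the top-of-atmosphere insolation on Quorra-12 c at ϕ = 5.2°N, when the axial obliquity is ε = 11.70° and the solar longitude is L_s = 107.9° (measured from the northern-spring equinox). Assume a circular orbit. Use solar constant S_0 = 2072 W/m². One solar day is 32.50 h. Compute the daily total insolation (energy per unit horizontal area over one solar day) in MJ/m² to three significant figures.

77.5 MJ/m²

Solar declination: sin δ = sin ε · sin L_s = sin 11.70° × sin 107.9° = 0.19297, so δ = +11.126°.
cos h₀ = −tan(+5.2°) tan(+11.126°) = -0.0179, h₀ = 1.5887 rad.
Bracket: h₀ sin ϕ sin δ + cos ϕ cos δ sin h₀ = 1.5887×0.09063×0.19297 + 0.99588×0.98120×0.99984 = 0.027785 + 0.977001 = 1.004786.
Q̄ = (S_0/π) × [bracket] = (2072/π) × 1.004786 = 662.69 W/m².
Daily total = Q̄ × 32.50 h × 3600 s/h = 662.69 × 32.50 × 3600 / 10⁶ = 77.53 MJ/m².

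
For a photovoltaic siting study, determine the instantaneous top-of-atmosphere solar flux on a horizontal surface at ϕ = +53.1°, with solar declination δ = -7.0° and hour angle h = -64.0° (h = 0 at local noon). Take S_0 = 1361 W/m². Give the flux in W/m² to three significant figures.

cos θ_z = sin ϕ sin δ + cos ϕ cos δ cos h = -0.097457 + 0.261245 = 0.163788.
Flux = S_0 · cos θ_z = 1361 × 0.163788 = 222.9 W/m².

223 W/m²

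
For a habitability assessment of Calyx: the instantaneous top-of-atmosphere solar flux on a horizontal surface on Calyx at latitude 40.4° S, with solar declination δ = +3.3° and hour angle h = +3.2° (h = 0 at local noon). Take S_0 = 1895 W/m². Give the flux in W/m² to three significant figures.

1.37e+03 W/m²

cos θ_z = sin ϕ sin δ + cos ϕ cos δ cos h = -0.037308 + 0.759090 = 0.721782.
Flux = S_0 · cos θ_z = 1895 × 0.721782 = 1368 W/m².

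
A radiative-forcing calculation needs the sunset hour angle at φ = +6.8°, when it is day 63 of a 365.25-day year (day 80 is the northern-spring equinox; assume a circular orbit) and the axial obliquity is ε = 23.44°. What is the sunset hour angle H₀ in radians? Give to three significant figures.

H₀ = 1.56 rad

Solar longitude: λ_s = 360° × (63 − 80)/365.25 = -16.756°, i.e. -16.756° + 360° = 343.244°.
sin δ = sin 23.44° × sin 343.244° = -0.11468, so δ = -6.585°.
cos H₀ = −tan φ · tan δ = −tan(+6.8°) × tan(-6.585°) = 0.0138, so H₀ = 1.5570 rad = 89.21°.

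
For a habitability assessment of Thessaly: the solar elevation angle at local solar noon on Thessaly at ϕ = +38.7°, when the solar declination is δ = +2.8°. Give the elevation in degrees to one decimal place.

At local noon the hour angle is zero, so the zenith angle equals |ϕ − δ| = |+38.7° − (+2.800°)| = 35.900°.
Elevation = 90° − 35.900° = 54.1°.

54.1°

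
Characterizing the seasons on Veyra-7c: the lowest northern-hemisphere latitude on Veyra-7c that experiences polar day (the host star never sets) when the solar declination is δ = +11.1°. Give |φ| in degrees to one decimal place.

|φ| = 78.9°

Polar day requires cos H₀ = −tan φ tan δ ≤ −1, i.e. tan φ tan δ ≥ 1.
The boundary is |tan φ| · |tan δ| = 1, so |φ| = 90° − |δ| = 90° − 11.1° = 78.9° in the northern hemisphere.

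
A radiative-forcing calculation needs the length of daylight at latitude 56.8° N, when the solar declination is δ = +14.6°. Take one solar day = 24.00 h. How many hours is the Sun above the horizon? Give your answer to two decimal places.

cos H₀ = −tan φ · tan δ = −tan(+56.8°) × tan(+14.600°) = -0.3981, so H₀ = 1.9802 rad = 113.46°.
Daylight = 2H₀/(2π) × 24.00 h = (1.9802/π) × 24.00 = 15.13 h.

15.13 h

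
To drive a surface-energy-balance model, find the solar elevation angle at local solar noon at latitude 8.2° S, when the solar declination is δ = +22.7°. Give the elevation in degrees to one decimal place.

59.1°

At local noon the hour angle is zero, so the zenith angle equals |φ − δ| = |-8.2° − (+22.700°)| = 30.900°.
Elevation = 90° − 30.900° = 59.1°.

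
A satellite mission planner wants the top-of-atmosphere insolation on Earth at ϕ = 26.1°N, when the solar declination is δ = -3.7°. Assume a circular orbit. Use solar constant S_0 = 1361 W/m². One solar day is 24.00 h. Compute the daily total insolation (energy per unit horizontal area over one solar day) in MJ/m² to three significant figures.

31.9 MJ/m²

cos h₀ = −tan(+26.1°) tan(-3.700°) = 0.0317, h₀ = 1.5391 rad.
Bracket: h₀ sin ϕ sin δ + cos ϕ cos δ sin h₀ = 1.5391×0.43994×-0.06453 + 0.89803×0.99792×0.99950 = -0.043694 + 0.895714 = 0.852020.
Q̄ = (S_0/π) × [bracket] = (1361/π) × 0.852020 = 369.11 W/m².
Daily total = Q̄ × 24.00 h × 3600 s/h = 369.11 × 24.00 × 3600 / 10⁶ = 31.89 MJ/m².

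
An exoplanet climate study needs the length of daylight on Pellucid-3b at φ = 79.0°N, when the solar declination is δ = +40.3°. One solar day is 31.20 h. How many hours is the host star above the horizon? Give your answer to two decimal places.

Sunrise equation: cos H₀ = −tan φ · tan δ = -4.3629 ≤ −1, so the host star never sets (polar day) and H₀ = π.
Daylight = 2H₀/(2π) × 31.20 h = (3.1416/π) × 31.20 = 31.20 h.

31.20 h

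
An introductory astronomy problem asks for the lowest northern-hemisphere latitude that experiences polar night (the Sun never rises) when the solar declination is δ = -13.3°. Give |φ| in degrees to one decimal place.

Polar night requires cos H₀ = −tan φ tan δ ≥ 1, i.e. tan φ tan δ ≤ −1.
The boundary is |tan φ| · |tan δ| = 1, so |φ| = 90° − |δ| = 90° − 13.3° = 76.7° in the northern hemisphere.

|φ| = 76.7°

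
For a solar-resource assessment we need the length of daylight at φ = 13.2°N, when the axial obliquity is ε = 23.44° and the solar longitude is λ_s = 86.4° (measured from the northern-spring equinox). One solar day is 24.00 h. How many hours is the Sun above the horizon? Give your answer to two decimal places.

Solar declination: sin δ = sin ε · sin λ_s = sin 23.44° × sin 86.4° = 0.39700, so δ = +23.391°.
cos H₀ = −tan φ · tan δ = −tan(+13.2°) × tan(+23.391°) = -0.1015, so H₀ = 1.6724 rad = 95.82°.
Daylight = 2H₀/(2π) × 24.00 h = (1.6724/π) × 24.00 = 12.78 h.

12.78 h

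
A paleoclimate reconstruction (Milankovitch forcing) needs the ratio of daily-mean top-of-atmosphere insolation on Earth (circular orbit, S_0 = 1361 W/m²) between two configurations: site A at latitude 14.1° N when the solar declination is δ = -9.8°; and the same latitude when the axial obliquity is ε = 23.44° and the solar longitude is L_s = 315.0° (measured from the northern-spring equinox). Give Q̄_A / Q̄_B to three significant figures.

— Configuration A (ϕ=+14.1°):
cos h₀ = −tan(+14.1°) tan(-9.800°) = 0.0434, h₀ = 1.5274 rad.
Bracket: h₀ sin ϕ sin δ + cos ϕ cos δ sin h₀ = 1.5274×0.24362×-0.17021 + 0.96987×0.98541×0.99906 = -0.063336 + 0.954821 = 0.891485.
Q̄ = (S_0/π) × [bracket] = (1361/π) × 0.891485 = 386.21 W/m².
— Configuration B (ϕ=+14.1°):
Solar declination: sin δ = sin ε · sin L_s = sin 23.44° × sin 315.0° = -0.28128, so δ = -16.337°.
cos h₀ = −tan(+14.1°) tan(-16.337°) = 0.0736, h₀ = 1.4971 rad.
Bracket: h₀ sin ϕ sin δ + cos ϕ cos δ sin h₀ = 1.4971×0.24362×-0.28128 + 0.96987×0.95963×0.99729 = -0.102589 + 0.928194 = 0.825605.
Q̄ = (S_0/π) × [bracket] = (1361/π) × 0.825605 = 357.67 W/m².
Ratio Q̄_A / Q̄_B = 386.21 / 357.67 = 1.080.

Q̄_A / Q̄_B ≈ 1.08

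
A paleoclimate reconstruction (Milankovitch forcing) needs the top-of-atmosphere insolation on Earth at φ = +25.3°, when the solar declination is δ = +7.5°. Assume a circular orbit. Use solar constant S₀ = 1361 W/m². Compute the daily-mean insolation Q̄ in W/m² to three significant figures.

Q̄ ≈ 427 W/m²

cos H₀ = −tan(+25.3°) tan(+7.500°) = -0.0622, H₀ = 1.6331 rad.
Bracket: H₀ sin φ sin δ + cos φ cos δ sin H₀ = 1.6331×0.42736×0.13053 + 0.90408×0.99144×0.99806 = 0.091100 + 0.894602 = 0.985702.
Q̄ = (S₀/π) × [bracket] = (1361/π) × 0.985702 = 427.0 W/m².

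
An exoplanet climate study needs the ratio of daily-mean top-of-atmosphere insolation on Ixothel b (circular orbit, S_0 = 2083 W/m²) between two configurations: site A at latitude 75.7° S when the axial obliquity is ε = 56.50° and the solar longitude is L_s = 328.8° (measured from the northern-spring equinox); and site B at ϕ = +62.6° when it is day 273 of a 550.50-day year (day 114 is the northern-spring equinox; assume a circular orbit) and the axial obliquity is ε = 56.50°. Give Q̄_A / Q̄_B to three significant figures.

Q̄_A / Q̄_B ≈ 0.583

— Configuration A (ϕ=-75.7°):
Solar declination: sin δ = sin ε · sin L_s = sin 56.50° × sin 328.8° = -0.43198, so δ = -25.593°.
cos h₀ = −tan(-75.7°) tan(-25.593°) = -1.8791 ≤ −1 ⇒ polar day, h₀ = π.
Bracket: h₀ sin ϕ sin δ + cos ϕ cos δ sin h₀ = 3.1416×-0.96902×-0.43198 + 0.24700×0.90189×0.00000 = 1.315065 + 0.000000 = 1.315065.
Q̄ = (S_0/π) × [bracket] = (2083/π) × 1.315065 = 871.94 W/m².
— Configuration B (ϕ=+62.6°):
Solar longitude: L_s = 360° × (273 − 114)/550.50 = 103.978°.
sin δ = sin 56.50° × sin 103.978° = 0.80919, so δ = +54.017°.
cos h₀ = −tan(+62.6°) tan(+54.017°) = -2.6570 ≤ −1 ⇒ polar day, h₀ = π.
Bracket: h₀ sin ϕ sin δ + cos ϕ cos δ sin h₀ = 3.1416×0.88782×0.80919 + 0.46020×0.58754×0.00000 = 2.256973 + 0.000000 = 2.256973.
Q̄ = (S_0/π) × [bracket] = (2083/π) × 2.256973 = 1496.5 W/m².
Ratio Q̄_A / Q̄_B = 871.94 / 1496.5 = 0.5827.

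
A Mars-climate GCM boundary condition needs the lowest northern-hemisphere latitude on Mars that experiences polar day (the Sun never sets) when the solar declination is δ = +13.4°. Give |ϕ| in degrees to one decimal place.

Polar day requires cos h₀ = −tan ϕ tan δ ≤ −1, i.e. tan ϕ tan δ ≥ 1.
The boundary is |tan ϕ| · |tan δ| = 1, so |ϕ| = 90° − |δ| = 90° − 13.4° = 76.6° in the northern hemisphere.

|ϕ| = 76.6°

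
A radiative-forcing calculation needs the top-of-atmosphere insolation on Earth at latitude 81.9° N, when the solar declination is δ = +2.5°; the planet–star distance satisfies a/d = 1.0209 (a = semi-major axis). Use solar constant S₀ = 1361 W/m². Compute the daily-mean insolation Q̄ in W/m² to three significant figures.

cos H₀ = −tan(+81.9°) tan(+2.500°) = -0.3068, H₀ = 1.8826 rad.
Bracket: H₀ sin φ sin δ + cos φ cos δ sin H₀ = 1.8826×0.99002×0.04362 + 0.14090×0.99905×0.95178 = 0.081299 + 0.133978 = 0.215277.
Inverse-square distance factor (a/d)² = 1.0209² = 1.042237.
Q̄ = (S₀/π) × 1.042237 × [bracket] = (1361/π) × 1.042237 × 0.215277 = 97.20 W/m².

Q̄ ≈ 97.2 W/m²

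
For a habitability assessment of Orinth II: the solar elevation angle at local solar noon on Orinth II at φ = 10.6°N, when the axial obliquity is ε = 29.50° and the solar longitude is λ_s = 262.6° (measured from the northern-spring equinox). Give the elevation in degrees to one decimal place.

Solar declination: sin δ = sin ε · sin λ_s = sin 29.50° × sin 262.6° = -0.48832, so δ = -29.230°.
At local noon the hour angle is zero, so the zenith angle equals |φ − δ| = |+10.6° − (-29.230°)| = 39.830°.
Elevation = 90° − 39.830° = 50.2°.

50.2°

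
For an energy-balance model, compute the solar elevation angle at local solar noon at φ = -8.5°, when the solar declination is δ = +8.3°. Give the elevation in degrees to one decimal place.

At local noon the hour angle is zero, so the zenith angle equals |φ − δ| = |-8.5° − (+8.300°)| = 16.800°.
Elevation = 90° − 16.800° = 73.2°.

73.2°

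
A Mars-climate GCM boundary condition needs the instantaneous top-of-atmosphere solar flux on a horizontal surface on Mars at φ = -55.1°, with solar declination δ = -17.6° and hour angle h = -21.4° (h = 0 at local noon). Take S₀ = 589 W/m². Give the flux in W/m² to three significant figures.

cos θ_z = sin φ sin δ + cos φ cos δ cos h = 0.247989 + 0.507764 = 0.755753.
Flux = S₀ · cos θ_z = 589 × 0.755753 = 445.1 W/m².

445 W/m²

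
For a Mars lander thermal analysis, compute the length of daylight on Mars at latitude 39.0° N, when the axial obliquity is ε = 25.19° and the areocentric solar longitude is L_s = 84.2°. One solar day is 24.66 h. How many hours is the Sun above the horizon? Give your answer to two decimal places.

15.38 h

sin δ = sin 25.19° × sin 84.2° = 0.42344, so δ = +25.052°.
cos h₀ = −tan ϕ · tan δ = −tan(+39.0°) × tan(+25.052°) = -0.3785, so h₀ = 1.9590 rad = 112.24°.
Daylight = 2h₀/(2π) × 24.66 h = (1.9590/π) × 24.66 = 15.38 h.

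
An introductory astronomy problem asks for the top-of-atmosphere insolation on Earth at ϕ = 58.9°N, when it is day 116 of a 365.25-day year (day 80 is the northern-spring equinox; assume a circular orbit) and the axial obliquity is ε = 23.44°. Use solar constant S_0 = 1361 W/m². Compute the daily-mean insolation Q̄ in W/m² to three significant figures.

Solar longitude: L_s = 360° × (116 − 80)/365.25 = 35.483°.
sin δ = sin 23.44° × sin 35.483° = 0.23090, so δ = +13.350°.
cos h₀ = −tan(+58.9°) tan(+13.350°) = -0.3934, h₀ = 1.9751 rad.
Bracket: h₀ sin ϕ sin δ + cos ϕ cos δ sin h₀ = 1.9751×0.85627×0.23090 + 0.51653×0.97298×0.91937 = 0.390502 + 0.462051 = 0.852553.
Q̄ = (S_0/π) × [bracket] = (1361/π) × 0.852553 = 369.3 W/m².

Q̄ ≈ 369 W/m²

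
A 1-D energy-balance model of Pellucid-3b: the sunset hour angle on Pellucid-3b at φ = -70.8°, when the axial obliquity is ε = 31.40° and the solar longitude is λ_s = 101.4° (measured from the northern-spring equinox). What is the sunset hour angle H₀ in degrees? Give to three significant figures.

H₀ = 0.00°

Solar declination: sin δ = sin ε · sin λ_s = sin 31.40° × sin 101.4° = 0.51073, so δ = +30.713°.
cos H₀ = −tan φ · tan δ = 1.7059 ≥ 1, so the host star never rises (polar night) and H₀ = 0.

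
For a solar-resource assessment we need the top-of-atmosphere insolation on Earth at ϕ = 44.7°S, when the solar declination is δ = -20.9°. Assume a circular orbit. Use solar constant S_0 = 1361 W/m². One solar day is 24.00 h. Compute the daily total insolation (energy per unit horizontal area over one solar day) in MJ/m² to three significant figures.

cos h₀ = −tan(-44.7°) tan(-20.900°) = -0.3779, h₀ = 1.9583 rad.
Bracket: h₀ sin ϕ sin δ + cos ϕ cos δ sin h₀ = 1.9583×-0.70339×-0.35674 + 0.71080×0.93420×0.92585 = 0.491391 + 0.614792 = 1.106183.
Q̄ = (S_0/π) × [bracket] = (1361/π) × 1.106183 = 479.22 W/m².
Daily total = Q̄ × 24.00 h × 3600 s/h = 479.22 × 24.00 × 3600 / 10⁶ = 41.40 MJ/m².

41.4 MJ/m²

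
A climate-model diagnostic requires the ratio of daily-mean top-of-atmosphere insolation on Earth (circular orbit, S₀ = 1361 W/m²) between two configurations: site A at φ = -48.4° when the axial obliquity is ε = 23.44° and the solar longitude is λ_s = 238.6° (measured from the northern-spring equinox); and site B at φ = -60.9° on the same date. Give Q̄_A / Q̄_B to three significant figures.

Q̄_A / Q̄_B ≈ 1.05

— Configuration A (φ=-48.4°):
Solar declination: sin δ = sin ε · sin λ_s = sin 23.44° × sin 238.6° = -0.33953, so δ = -19.848°.
cos H₀ = −tan(-48.4°) tan(-19.848°) = -0.4066, H₀ = 1.9895 rad.
Bracket: H₀ sin φ sin δ + cos φ cos δ sin H₀ = 1.9895×-0.74780×-0.33953 + 0.66393×0.94059×0.91362 = 0.505135 + 0.570543 = 1.075678.
Q̄ = (S₀/π) × [bracket] = (1361/π) × 1.075678 = 466.00 W/m².
— Configuration B (φ=-60.9°):
cos H₀ = −tan(-60.9°) tan(-19.848°) = -0.6485, H₀ = 2.2765 rad.
Bracket: H₀ sin φ sin δ + cos φ cos δ sin H₀ = 2.2765×-0.87377×-0.33953 + 0.48634×0.94059×0.76117 = 0.675372 + 0.348195 = 1.023567.
Q̄ = (S₀/π) × [bracket] = (1361/π) × 1.023567 = 443.43 W/m².
Ratio Q̄_A / Q̄_B = 466.00 / 443.43 = 1.051.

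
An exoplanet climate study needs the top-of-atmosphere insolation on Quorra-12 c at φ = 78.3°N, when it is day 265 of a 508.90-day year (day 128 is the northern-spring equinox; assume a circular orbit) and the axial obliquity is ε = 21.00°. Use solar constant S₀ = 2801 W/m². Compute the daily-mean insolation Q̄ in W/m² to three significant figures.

Q̄ ≈ 976 W/m²

Solar longitude: λ_s = 360° × (265 − 128)/508.90 = 96.915°.
sin δ = sin 21.00° × sin 96.915° = 0.35576, so δ = +20.840°.
cos H₀ = −tan(+78.3°) tan(+20.840°) = -1.8382 ≤ −1 ⇒ polar day, H₀ = π.
Bracket: H₀ sin φ sin δ + cos φ cos δ sin H₀ = 3.1416×0.97922×0.35576 + 0.20279×0.93458×0.00000 = 1.094431 + 0.000000 = 1.094431.
Q̄ = (S₀/π) × [bracket] = (2801/π) × 1.094431 = 975.8 W/m².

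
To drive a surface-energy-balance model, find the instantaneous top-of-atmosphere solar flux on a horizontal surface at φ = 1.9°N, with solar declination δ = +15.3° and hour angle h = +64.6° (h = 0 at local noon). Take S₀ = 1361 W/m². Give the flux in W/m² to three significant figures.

cos θ_z = sin φ sin δ + cos φ cos δ cos h = 0.008749 + 0.413505 = 0.422254.
Flux = S₀ · cos θ_z = 1361 × 0.422254 = 574.7 W/m².

575 W/m²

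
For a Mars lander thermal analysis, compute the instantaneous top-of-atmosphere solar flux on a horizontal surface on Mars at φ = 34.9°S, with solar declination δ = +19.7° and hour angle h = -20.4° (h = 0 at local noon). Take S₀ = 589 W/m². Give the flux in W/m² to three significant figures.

313 W/m²

cos θ_z = sin φ sin δ + cos φ cos δ cos h = -0.192868 + 0.723721 = 0.530853.
Flux = S₀ · cos θ_z = 589 × 0.530853 = 312.7 W/m².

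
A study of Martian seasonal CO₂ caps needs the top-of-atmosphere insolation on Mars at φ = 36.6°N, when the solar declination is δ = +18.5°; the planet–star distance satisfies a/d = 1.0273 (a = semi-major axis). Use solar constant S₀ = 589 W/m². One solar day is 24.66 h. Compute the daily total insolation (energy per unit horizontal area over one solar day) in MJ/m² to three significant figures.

19.0 MJ/m²

cos H₀ = −tan(+36.6°) tan(+18.500°) = -0.2485, H₀ = 1.8219 rad.
Bracket: H₀ sin φ sin δ + cos φ cos δ sin H₀ = 1.8219×0.59622×0.31730 + 0.80282×0.94832×0.96863 = 0.344668 + 0.737447 = 1.082115.
Inverse-square distance factor (a/d)² = 1.0273² = 1.055345.
Q̄ = (S₀/π) × 1.055345 × [bracket] = (589/π) × 1.055345 × 1.082115 = 214.11 W/m².
Daily total = Q̄ × 24.66 h × 3600 s/h = 214.11 × 24.66 × 3600 / 10⁶ = 19.01 MJ/m².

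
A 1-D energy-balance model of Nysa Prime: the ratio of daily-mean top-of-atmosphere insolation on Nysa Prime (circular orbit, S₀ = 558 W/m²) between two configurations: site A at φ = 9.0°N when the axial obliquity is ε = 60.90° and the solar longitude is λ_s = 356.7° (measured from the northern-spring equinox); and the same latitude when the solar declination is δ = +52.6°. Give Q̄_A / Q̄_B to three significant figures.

— Configuration A (φ=+9.0°):
Solar declination: sin δ = sin ε · sin λ_s = sin 60.90° × sin 356.7° = -0.05030, so δ = -2.883°.
cos H₀ = −tan(+9.0°) tan(-2.883°) = 0.0080, H₀ = 1.5628 rad.
Bracket: H₀ sin φ sin δ + cos φ cos δ sin H₀ = 1.5628×0.15643×-0.05030 + 0.98769×0.99873×0.99997 = -0.012297 + 0.986406 = 0.974109.
Q̄ = (S₀/π) × [bracket] = (558/π) × 0.974109 = 173.02 W/m².
— Configuration B (φ=+9.0°):
cos H₀ = −tan(+9.0°) tan(+52.600°) = -0.2072, H₀ = 1.7795 rad.
Bracket: H₀ sin φ sin δ + cos φ cos δ sin H₀ = 1.7795×0.15643×0.79441 + 0.98769×0.60738×0.97831 = 0.221138 + 0.586891 = 0.808029.
Q̄ = (S₀/π) × [bracket] = (558/π) × 0.808029 = 143.52 W/m².
Ratio Q̄_A / Q̄_B = 173.02 / 143.52 = 1.206.

Q̄_A / Q̄_B ≈ 1.21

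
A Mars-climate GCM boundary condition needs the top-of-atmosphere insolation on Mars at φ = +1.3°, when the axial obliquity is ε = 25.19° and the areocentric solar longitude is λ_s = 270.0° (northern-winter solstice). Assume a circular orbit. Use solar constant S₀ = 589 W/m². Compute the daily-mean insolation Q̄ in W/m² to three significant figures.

Q̄ ≈ 167 W/m²

sin δ = sin 25.19° × sin 270.0° = -0.42562, so δ = -25.190°.
cos H₀ = −tan(+1.3°) tan(-25.190°) = 0.0107, H₀ = 1.5601 rad.
Bracket: H₀ sin φ sin δ + cos φ cos δ sin H₀ = 1.5601×0.02269×-0.42562 + 0.99974×0.90490×0.99994 = -0.015066 + 0.904610 = 0.889544.
Q̄ = (S₀/π) × [bracket] = (589/π) × 0.889544 = 166.8 W/m².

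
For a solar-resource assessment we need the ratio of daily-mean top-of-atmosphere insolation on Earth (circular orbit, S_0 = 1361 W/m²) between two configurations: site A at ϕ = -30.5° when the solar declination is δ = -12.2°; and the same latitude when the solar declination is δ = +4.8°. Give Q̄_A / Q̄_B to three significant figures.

Q̄_A / Q̄_B ≈ 1.28

— Configuration A (ϕ=-30.5°):
cos h₀ = −tan(-30.5°) tan(-12.200°) = -0.1274, h₀ = 1.6985 rad.
Bracket: h₀ sin ϕ sin δ + cos ϕ cos δ sin h₀ = 1.6985×-0.50754×-0.21132 + 0.86163×0.97742×0.99186 = 0.182170 + 0.835319 = 1.017489.
Q̄ = (S_0/π) × [bracket] = (1361/π) × 1.017489 = 440.80 W/m².
— Configuration B (ϕ=-30.5°):
cos h₀ = −tan(-30.5°) tan(+4.800°) = 0.0495, h₀ = 1.5213 rad.
Bracket: h₀ sin ϕ sin δ + cos ϕ cos δ sin h₀ = 1.5213×-0.50754×0.08368 + 0.86163×0.99649×0.99878 = -0.064611 + 0.857558 = 0.792947.
Q̄ = (S_0/π) × [bracket] = (1361/π) × 0.792947 = 343.52 W/m².
Ratio Q̄_A / Q̄_B = 440.80 / 343.52 = 1.283.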